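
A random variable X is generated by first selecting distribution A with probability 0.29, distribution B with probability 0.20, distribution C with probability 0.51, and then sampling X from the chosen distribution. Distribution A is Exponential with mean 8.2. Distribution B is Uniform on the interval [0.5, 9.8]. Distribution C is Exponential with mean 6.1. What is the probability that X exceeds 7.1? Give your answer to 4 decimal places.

Conditional on each component, P(X > 7.1): A: 0.420692; B: 0.290323; C: 0.312255.
By total probability, P(X > 7.1) = 0.29·0.420692 + 0.2·0.290323 + 0.51·0.312255 = 0.339315.

0.3393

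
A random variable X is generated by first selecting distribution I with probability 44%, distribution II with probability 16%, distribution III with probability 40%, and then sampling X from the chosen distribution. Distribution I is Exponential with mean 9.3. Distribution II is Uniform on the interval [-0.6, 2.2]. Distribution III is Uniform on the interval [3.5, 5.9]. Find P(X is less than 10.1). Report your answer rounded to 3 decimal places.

Conditional on each component, P(X < 10.1): I: 0.662443; II: 1; III: 1.
By total probability, P(X < 10.1) = 0.44·0.662443 + 0.16·1 + 0.4·1 = 0.851475.

0.851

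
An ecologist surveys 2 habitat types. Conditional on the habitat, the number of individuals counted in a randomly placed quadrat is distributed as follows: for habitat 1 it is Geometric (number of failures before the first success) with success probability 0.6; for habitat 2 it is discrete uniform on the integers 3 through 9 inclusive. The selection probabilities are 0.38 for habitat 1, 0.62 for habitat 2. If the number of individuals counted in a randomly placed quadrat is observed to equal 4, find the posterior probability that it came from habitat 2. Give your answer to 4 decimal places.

Likelihoods P(X=4 | ·): 1: 0.01536; 2: 0.142857.
Posterior ∝ prior × likelihood. Numerator for 2: 0.62·0.142857 = 0.0885714.
Normalizing constant: 0.38·0.01536 + 0.62·0.142857 = 0.0944082.
P(2 | observation) = 0.0885714 / 0.0944082 = 0.938175.

0.9382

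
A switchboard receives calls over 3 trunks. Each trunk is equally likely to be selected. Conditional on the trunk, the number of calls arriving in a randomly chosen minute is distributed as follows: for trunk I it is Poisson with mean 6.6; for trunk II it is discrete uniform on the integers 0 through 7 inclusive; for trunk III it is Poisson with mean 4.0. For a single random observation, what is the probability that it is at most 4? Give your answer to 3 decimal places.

Conditional on each trunk, P(X ≤ 4): I: 0.212704; II: 0.625; III: 0.628837.
By total probability, P(X ≤ 4) = 0.333333·0.212704 + 0.333333·0.625 + 0.333333·0.628837 = 0.488847.

0.489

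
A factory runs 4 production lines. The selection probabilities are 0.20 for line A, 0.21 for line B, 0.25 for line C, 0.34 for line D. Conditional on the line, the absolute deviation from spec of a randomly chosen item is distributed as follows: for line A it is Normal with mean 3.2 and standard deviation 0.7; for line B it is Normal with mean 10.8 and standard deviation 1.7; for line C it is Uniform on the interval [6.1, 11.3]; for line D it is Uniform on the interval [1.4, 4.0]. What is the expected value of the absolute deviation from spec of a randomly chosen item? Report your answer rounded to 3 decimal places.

6.001

Component means — A: 3.2; B: 10.8; C: 8.7; D: 2.7.
E[X] = 0.2·3.2 + 0.21·10.8 + 0.25·8.7 + 0.34·2.7 = 6.001.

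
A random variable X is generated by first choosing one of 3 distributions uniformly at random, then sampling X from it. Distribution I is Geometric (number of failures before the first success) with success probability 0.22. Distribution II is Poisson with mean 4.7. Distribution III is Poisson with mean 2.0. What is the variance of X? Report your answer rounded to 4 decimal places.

8.8287

Per component, I: μ=3.54545, E[X²]=28.686; II: μ=4.7, E[X²]=26.79; III: μ=2, E[X²]=6.
E[X] = 0.333333·3.54545 + 0.333333·4.7 + 0.333333·2 = 3.41515.
E[X²] = 0.333333·28.686 + 0.333333·26.79 + 0.333333·6 = 20.492.
Var(X) = E[X²] − (E[X])² = 20.492 − 11.6633 = 8.82872.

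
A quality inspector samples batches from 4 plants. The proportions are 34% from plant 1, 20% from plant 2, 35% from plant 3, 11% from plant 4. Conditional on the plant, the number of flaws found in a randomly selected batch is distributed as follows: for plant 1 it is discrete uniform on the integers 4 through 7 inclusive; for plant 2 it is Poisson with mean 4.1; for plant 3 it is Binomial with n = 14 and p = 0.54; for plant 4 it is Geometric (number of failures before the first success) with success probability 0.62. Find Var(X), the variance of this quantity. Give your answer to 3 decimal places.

7.066

Per component, 1: μ=5.5, E[X²]=31.5; 2: μ=4.1, E[X²]=20.91; 3: μ=7.56, E[X²]=60.6312; 4: μ=0.612903, E[X²]=1.3642.
E[X] = 0.34·5.5 + 0.2·4.1 + 0.35·7.56 + 0.11·0.612903 = 5.40342.
E[X²] = 0.34·31.5 + 0.2·20.91 + 0.35·60.6312 + 0.11·1.3642 = 36.263.
Var(X) = E[X²] − (E[X])² = 36.263 − 29.1969 = 7.06604.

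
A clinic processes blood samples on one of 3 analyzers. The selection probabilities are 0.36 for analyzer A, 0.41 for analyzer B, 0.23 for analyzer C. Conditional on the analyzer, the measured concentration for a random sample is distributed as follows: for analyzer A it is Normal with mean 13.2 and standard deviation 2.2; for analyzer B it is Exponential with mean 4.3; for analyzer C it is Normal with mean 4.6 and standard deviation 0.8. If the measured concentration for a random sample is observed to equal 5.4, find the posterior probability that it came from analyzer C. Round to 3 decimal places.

Likelihoods f(5.4 | ·): A: 0.000337981; B: 0.0662428; C: 0.302463.
Posterior ∝ prior × likelihood. Numerator for C: 0.23·0.302463 = 0.0695666.
Normalizing constant: 0.36·0.000337981 + 0.41·0.0662428 + 0.23·0.302463 = 0.0968478.
P(C | observation) = 0.0695666 / 0.0968478 = 0.718308.

0.718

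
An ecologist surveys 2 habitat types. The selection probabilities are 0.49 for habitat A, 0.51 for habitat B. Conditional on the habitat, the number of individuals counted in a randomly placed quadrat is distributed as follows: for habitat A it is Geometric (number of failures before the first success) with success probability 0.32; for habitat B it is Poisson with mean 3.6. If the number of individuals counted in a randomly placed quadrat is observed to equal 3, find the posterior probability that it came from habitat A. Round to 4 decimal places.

Likelihoods P(X=3 | ·): A: 0.100618; B: 0.212469.
Posterior ∝ prior × likelihood. Numerator for A: 0.49·0.100618 = 0.0493029.
Normalizing constant: 0.49·0.100618 + 0.51·0.212469 = 0.157662.
P(A | observation) = 0.0493029 / 0.157662 = 0.312712.

0.3127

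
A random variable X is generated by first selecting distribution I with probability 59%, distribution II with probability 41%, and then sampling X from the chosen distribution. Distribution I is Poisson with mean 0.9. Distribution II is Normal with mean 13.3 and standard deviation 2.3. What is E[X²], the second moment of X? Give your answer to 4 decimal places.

75.7027

For each component E[X²] = Var + (mean)², giving I: 1.71; II: 182.18.
Overall E[X²] = 0.59·1.71 + 0.41·182.18 = 75.7027.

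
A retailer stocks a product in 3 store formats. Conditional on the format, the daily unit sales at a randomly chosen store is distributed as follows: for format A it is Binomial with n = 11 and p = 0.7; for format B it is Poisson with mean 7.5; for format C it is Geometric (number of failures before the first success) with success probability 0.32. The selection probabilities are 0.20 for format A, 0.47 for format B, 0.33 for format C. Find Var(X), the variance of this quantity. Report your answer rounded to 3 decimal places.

12.714

Per component, A: μ=7.7, E[X²]=61.6; B: μ=7.5, E[X²]=63.75; C: μ=2.125, E[X²]=11.1562.
E[X] = 0.2·7.7 + 0.47·7.5 + 0.33·2.125 = 5.76625.
E[X²] = 0.2·61.6 + 0.47·63.75 + 0.33·11.1562 = 45.9641.
Var(X) = E[X²] − (E[X])² = 45.9641 − 33.2496 = 12.7144.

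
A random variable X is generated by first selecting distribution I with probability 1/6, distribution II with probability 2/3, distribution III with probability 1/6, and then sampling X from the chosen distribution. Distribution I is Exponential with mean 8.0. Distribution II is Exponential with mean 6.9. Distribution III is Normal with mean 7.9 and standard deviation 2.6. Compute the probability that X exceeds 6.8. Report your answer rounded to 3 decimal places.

0.431

Conditional on each component, P(X > 6.8): I: 0.427415; II: 0.37325; III: 0.66388.
By total probability, P(X > 6.8) = 0.166667·0.427415 + 0.666667·0.37325 + 0.166667·0.66388 = 0.430716.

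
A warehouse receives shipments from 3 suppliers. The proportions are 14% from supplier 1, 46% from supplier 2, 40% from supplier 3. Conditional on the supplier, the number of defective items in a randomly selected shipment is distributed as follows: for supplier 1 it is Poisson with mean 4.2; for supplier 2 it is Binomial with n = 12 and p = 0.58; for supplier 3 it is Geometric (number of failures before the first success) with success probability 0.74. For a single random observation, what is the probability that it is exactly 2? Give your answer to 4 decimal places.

0.0403

Conditional on each supplier, P(X = 2): 1: 0.132261; 2: 0.00379221; 3: 0.050024.
By total probability, P(X = 2) = 0.14·0.132261 + 0.46·0.00379221 + 0.4·0.050024 = 0.0402706.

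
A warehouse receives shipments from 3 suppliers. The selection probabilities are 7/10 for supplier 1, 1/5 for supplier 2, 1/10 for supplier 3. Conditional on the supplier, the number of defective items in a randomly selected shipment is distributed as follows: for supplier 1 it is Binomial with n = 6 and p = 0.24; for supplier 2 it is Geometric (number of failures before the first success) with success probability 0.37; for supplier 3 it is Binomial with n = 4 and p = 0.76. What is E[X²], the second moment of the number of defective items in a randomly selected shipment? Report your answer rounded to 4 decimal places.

For each component E[X²] = Var + (mean)², giving 1: 3.168; 2: 7.5011; 3: 9.9712.
Overall E[X²] = 0.7·3.168 + 0.2·7.5011 + 0.1·9.9712 = 4.71494.

4.7149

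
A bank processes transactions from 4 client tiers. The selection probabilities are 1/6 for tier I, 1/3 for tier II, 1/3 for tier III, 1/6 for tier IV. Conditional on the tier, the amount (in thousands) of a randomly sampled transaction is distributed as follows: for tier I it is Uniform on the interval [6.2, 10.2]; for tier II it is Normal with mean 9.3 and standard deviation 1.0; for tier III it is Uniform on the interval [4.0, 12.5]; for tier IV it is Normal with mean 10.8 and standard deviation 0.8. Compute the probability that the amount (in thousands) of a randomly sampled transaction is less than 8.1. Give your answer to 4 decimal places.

0.2784

Conditional on each tier, P(X < 8.1): I: 0.475; II: 0.11507; III: 0.482353; IV: 0.000369078.
By total probability, P(X < 8.1) = 0.166667·0.475 + 0.333333·0.11507 + 0.333333·0.482353 + 0.166667·0.000369078 = 0.278369.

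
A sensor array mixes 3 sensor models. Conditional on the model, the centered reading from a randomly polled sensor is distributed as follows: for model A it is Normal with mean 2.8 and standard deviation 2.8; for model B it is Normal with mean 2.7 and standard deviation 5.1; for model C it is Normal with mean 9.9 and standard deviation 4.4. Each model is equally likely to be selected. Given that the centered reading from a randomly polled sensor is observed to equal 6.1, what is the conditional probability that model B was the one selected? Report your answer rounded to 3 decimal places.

Likelihoods f(6.1 | ·): A: 0.0711423; B: 0.0626369; C: 0.0624445.
Posterior ∝ prior × likelihood. Numerator for B: 0.333333·0.0626369 = 0.020879.
Normalizing constant: 0.333333·0.0711423 + 0.333333·0.0626369 + 0.333333·0.0624445 = 0.0654079.
P(B | observation) = 0.020879 / 0.0654079 = 0.319212.

0.319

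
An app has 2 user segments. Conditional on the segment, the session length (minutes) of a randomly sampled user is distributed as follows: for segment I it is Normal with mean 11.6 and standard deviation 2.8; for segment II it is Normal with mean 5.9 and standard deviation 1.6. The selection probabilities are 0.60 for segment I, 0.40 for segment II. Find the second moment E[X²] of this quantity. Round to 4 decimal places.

100.3880

For each component E[X²] = Var + (mean)², giving I: 142.4; II: 37.37.
Overall E[X²] = 0.6·142.4 + 0.4·37.37 = 100.388.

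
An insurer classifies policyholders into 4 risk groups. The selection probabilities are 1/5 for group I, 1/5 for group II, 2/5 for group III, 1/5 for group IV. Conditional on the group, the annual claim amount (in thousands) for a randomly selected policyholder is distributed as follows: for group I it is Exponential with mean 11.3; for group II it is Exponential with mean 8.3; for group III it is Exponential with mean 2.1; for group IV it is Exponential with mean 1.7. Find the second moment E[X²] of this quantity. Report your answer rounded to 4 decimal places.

83.3160

For each component E[X²] = Var + (mean)², giving I: 255.38; II: 137.78; III: 8.82; IV: 5.78.
Overall E[X²] = 0.2·255.38 + 0.2·137.78 + 0.4·8.82 + 0.2·5.78 = 83.316.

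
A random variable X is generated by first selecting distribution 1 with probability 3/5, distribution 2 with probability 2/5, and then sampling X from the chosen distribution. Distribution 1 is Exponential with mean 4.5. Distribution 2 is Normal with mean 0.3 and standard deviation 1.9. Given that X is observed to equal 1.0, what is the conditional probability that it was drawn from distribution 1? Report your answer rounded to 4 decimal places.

0.5764

Likelihoods f(1.0 | ·): 1: 0.177942; 2: 0.196192.
Posterior ∝ prior × likelihood. Numerator for 1: 0.6·0.177942 = 0.106765.
Normalizing constant: 0.6·0.177942 + 0.4·0.196192 = 0.185242.
P(1 | observation) = 0.106765 / 0.185242 = 0.576354.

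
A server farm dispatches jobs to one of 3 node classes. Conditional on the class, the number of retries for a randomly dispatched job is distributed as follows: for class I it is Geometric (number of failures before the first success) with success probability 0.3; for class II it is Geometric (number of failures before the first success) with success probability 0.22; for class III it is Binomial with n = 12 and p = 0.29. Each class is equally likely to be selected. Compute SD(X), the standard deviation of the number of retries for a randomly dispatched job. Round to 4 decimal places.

3.0163

Per component, I: μ=2.33333, E[X²]=13.2222; II: μ=3.54545, E[X²]=28.686; III: μ=3.48, E[X²]=14.5812.
E[X] = 0.333333·2.33333 + 0.333333·3.54545 + 0.333333·3.48 = 3.1196.
E[X²] = 0.333333·13.2222 + 0.333333·28.686 + 0.333333·14.5812 = 18.8298.
Var(X) = E[X²] − (E[X])² = 18.8298 − 9.73188 = 9.09791.
SD(X) = √9.09791 = 3.01627.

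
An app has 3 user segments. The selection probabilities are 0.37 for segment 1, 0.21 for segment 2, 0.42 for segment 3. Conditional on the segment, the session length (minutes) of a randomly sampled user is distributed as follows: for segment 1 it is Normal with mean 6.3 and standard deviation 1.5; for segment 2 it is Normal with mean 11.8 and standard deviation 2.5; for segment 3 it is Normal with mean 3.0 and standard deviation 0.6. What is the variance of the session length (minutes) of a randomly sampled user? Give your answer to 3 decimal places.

13.169

Per component, 1: μ=6.3, E[X²]=41.94; 2: μ=11.8, E[X²]=145.49; 3: μ=3, E[X²]=9.36.
E[X] = 0.37·6.3 + 0.21·11.8 + 0.42·3 = 6.069.
E[X²] = 0.37·41.94 + 0.21·145.49 + 0.42·9.36 = 50.0019.
Var(X) = E[X²] − (E[X])² = 50.0019 − 36.8328 = 13.1691.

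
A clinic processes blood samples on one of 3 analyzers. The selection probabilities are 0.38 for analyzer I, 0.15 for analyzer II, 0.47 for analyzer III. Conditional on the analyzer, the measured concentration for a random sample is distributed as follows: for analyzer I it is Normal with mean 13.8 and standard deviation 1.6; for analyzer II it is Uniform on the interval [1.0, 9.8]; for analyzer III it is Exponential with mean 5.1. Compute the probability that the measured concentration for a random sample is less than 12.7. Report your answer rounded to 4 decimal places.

Conditional on each analyzer, P(X < 12.7): I: 0.245884; II: 1; III: 0.917106.
By total probability, P(X < 12.7) = 0.38·0.245884 + 0.15·1 + 0.47·0.917106 = 0.674476.

0.6745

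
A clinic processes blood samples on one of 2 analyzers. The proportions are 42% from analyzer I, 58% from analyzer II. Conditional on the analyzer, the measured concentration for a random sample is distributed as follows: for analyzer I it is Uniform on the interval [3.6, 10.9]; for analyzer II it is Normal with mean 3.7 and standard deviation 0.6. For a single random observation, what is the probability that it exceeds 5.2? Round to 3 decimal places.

0.332

Conditional on each analyzer, P(X > 5.2): I: 0.780822; II: 0.00620967.
By total probability, P(X > 5.2) = 0.42·0.780822 + 0.58·0.00620967 = 0.331547.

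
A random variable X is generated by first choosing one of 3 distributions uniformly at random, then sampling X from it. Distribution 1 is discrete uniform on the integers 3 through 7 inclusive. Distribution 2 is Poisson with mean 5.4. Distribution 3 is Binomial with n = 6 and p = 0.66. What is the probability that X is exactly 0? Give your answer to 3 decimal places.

Conditional on each component, P(X = 0): 1: 0; 2: 0.00451658; 3: 0.0015448.
By total probability, P(X = 0) = 0.333333·0 + 0.333333·0.00451658 + 0.333333·0.0015448 = 0.00202046.

0.002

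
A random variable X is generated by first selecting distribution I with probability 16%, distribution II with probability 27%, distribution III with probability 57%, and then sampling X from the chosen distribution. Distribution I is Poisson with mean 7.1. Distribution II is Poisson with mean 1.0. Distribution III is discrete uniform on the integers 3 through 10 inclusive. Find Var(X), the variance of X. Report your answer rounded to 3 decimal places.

10.694

Per component, I: μ=7.1, E[X²]=57.51; II: μ=1, E[X²]=2; III: μ=6.5, E[X²]=47.5.
E[X] = 0.16·7.1 + 0.27·1 + 0.57·6.5 = 5.111.
E[X²] = 0.16·57.51 + 0.27·2 + 0.57·47.5 = 36.8166.
Var(X) = E[X²] − (E[X])² = 36.8166 − 26.1223 = 10.6943.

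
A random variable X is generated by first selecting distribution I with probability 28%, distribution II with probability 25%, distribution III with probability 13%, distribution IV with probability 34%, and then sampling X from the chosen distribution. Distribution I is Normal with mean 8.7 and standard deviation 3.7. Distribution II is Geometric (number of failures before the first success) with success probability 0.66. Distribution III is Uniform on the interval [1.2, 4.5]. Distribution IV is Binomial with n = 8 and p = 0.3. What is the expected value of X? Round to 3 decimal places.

3.751

Component means — I: 8.7; II: 0.515152; III: 2.85; IV: 2.4.
E[X] = 0.28·8.7 + 0.25·0.515152 + 0.13·2.85 + 0.34·2.4 = 3.75129.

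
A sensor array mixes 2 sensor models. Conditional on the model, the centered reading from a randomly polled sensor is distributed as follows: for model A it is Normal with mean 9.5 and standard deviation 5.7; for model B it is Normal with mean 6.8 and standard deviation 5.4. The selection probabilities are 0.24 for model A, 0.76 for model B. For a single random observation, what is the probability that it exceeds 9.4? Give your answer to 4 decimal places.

Conditional on each model, P(X > 9.4): A: 0.506999; B: 0.315087.
By total probability, P(X > 9.4) = 0.24·0.506999 + 0.76·0.315087 = 0.361146.

0.3611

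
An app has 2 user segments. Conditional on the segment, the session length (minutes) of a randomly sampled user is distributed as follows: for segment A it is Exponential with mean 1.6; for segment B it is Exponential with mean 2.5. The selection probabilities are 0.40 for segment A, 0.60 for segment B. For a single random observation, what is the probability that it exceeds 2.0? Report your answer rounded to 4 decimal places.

Conditional on each segment, P(X > 2.0): A: 0.286505; B: 0.449329.
By total probability, P(X > 2.0) = 0.4·0.286505 + 0.6·0.449329 = 0.384199.

0.3842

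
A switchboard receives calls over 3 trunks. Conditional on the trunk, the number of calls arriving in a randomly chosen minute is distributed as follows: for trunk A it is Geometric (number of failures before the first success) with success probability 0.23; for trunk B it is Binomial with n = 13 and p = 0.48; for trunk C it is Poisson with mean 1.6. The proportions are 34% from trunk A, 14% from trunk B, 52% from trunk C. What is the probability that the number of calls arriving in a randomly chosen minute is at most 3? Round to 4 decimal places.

Conditional on each trunk, P(X ≤ 3): A: 0.64847; B: 0.0618728; C: 0.921187.
By total probability, P(X ≤ 3) = 0.34·0.64847 + 0.14·0.0618728 + 0.52·0.921187 = 0.708159.

0.7082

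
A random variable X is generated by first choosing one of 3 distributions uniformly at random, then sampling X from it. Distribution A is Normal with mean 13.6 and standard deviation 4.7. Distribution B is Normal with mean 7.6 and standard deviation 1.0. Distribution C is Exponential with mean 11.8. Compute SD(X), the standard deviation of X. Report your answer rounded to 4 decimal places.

7.7737

Per component, A: μ=13.6, E[X²]=207.05; B: μ=7.6, E[X²]=58.76; C: μ=11.8, E[X²]=278.48.
E[X] = 0.333333·13.6 + 0.333333·7.6 + 0.333333·11.8 = 11.
E[X²] = 0.333333·207.05 + 0.333333·58.76 + 0.333333·278.48 = 181.43.
Var(X) = E[X²] − (E[X])² = 181.43 − 121 = 60.43.
SD(X) = √60.43 = 7.77367.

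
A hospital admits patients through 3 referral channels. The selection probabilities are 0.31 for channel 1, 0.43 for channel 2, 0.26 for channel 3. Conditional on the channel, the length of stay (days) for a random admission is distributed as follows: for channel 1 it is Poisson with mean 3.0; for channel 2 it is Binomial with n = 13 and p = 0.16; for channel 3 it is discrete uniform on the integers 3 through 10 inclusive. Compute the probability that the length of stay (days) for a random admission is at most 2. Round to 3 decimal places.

Conditional on each channel, P(X ≤ 2): 1: 0.42319; 2: 0.653722; 3: 0.
By total probability, P(X ≤ 2) = 0.31·0.42319 + 0.43·0.653722 + 0.26·0 = 0.412289.

0.412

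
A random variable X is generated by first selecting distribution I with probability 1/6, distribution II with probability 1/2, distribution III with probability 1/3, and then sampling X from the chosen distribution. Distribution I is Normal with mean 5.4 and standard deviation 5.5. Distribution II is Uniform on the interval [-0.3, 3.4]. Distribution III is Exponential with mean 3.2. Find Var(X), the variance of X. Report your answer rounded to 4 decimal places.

Per component, I: μ=5.4, E[X²]=59.41; II: μ=1.55, E[X²]=3.54333; III: μ=3.2, E[X²]=20.48.
E[X] = 0.166667·5.4 + 0.5·1.55 + 0.333333·3.2 = 2.74167.
E[X²] = 0.166667·59.41 + 0.5·3.54333 + 0.333333·20.48 = 18.5.
Var(X) = E[X²] − (E[X])² = 18.5 − 7.51674 = 10.9833.

10.9833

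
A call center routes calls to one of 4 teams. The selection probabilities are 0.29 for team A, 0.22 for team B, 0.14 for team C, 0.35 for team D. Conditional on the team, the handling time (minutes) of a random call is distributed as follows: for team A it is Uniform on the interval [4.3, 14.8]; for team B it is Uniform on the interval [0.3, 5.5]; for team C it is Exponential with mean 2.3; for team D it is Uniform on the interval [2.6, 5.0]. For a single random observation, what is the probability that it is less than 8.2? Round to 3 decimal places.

Conditional on each team, P(X < 8.2): A: 0.371429; B: 1; C: 0.971709; D: 1.
By total probability, P(X < 8.2) = 0.29·0.371429 + 0.22·1 + 0.14·0.971709 + 0.35·1 = 0.813754.

0.814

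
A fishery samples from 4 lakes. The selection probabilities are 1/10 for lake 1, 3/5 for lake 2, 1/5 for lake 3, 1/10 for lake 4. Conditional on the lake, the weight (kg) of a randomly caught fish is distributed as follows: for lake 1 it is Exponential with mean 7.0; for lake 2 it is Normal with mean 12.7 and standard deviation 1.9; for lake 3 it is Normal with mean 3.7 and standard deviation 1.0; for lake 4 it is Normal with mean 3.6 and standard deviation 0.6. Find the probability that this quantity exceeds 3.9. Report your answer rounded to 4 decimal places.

0.7723

Conditional on each lake, P(X > 3.9): 1: 0.572843; 2: 0.999998; 3: 0.42074; 4: 0.308538.
By total probability, P(X > 3.9) = 0.1·0.572843 + 0.6·0.999998 + 0.2·0.42074 + 0.1·0.308538 = 0.772285.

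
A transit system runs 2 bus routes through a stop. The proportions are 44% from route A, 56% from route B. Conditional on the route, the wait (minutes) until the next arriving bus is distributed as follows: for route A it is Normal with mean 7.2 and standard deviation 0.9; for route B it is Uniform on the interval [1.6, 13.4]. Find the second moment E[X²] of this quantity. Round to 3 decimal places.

61.164

For each component E[X²] = Var + (mean)², giving A: 52.65; B: 67.8533.
Overall E[X²] = 0.44·52.65 + 0.56·67.8533 = 61.1639.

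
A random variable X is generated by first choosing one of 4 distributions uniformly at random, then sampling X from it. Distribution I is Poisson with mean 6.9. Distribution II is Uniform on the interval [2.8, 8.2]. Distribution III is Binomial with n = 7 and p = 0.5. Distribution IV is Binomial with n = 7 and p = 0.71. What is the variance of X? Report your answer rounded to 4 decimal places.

4.6107

Per component, I: μ=6.9, E[X²]=54.51; II: μ=5.5, E[X²]=32.68; III: μ=3.5, E[X²]=14; IV: μ=4.97, E[X²]=26.1422.
E[X] = 0.25·6.9 + 0.25·5.5 + 0.25·3.5 + 0.25·4.97 = 5.2175.
E[X²] = 0.25·54.51 + 0.25·32.68 + 0.25·14 + 0.25·26.1422 = 31.8331.
Var(X) = E[X²] − (E[X])² = 31.8331 − 27.2223 = 4.61074.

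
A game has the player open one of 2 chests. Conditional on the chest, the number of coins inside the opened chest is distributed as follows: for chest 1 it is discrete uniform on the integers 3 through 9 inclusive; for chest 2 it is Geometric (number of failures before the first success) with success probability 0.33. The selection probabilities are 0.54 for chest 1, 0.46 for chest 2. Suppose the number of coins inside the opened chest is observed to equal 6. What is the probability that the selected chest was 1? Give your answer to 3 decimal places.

Likelihoods P(X=6 | ·): 1: 0.142857; 2: 0.0298513.
Posterior ∝ prior × likelihood. Numerator for 1: 0.54·0.142857 = 0.0771429.
Normalizing constant: 0.54·0.142857 + 0.46·0.0298513 = 0.0908744.
P(1 | observation) = 0.0771429 / 0.0908744 = 0.848895.

0.849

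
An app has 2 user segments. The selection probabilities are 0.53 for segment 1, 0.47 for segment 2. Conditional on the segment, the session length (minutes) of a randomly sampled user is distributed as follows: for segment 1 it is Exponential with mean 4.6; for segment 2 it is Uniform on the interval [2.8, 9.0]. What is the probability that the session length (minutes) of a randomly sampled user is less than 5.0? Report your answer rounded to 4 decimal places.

0.5180

Conditional on each segment, P(X < 5.0): 1: 0.662759; 2: 0.354839.
By total probability, P(X < 5.0) = 0.53·0.662759 + 0.47·0.354839 = 0.518036.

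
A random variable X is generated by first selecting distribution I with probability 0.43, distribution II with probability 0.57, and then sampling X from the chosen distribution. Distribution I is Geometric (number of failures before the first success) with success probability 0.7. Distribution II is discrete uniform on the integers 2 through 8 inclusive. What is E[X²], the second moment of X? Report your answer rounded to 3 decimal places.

For each component E[X²] = Var + (mean)², giving I: 0.795918; II: 29.
Overall E[X²] = 0.43·0.795918 + 0.57·29 = 16.8722.

16.872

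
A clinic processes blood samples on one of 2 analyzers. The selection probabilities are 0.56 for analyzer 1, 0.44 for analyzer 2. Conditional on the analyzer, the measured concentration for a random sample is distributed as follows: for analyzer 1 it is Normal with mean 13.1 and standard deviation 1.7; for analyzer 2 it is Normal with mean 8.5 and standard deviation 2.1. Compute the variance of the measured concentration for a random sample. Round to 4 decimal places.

Per component, 1: μ=13.1, E[X²]=174.5; 2: μ=8.5, E[X²]=76.66.
E[X] = 0.56·13.1 + 0.44·8.5 = 11.076.
E[X²] = 0.56·174.5 + 0.44·76.66 = 131.45.
Var(X) = E[X²] − (E[X])² = 131.45 − 122.678 = 8.77262.

8.7726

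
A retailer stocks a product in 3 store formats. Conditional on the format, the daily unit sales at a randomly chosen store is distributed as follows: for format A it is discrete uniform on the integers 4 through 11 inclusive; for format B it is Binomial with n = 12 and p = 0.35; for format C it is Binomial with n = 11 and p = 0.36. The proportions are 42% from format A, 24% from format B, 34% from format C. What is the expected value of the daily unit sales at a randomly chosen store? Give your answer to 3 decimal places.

Component means — A: 7.5; B: 4.2; C: 3.96.
E[X] = 0.42·7.5 + 0.24·4.2 + 0.34·3.96 = 5.5044.

5.504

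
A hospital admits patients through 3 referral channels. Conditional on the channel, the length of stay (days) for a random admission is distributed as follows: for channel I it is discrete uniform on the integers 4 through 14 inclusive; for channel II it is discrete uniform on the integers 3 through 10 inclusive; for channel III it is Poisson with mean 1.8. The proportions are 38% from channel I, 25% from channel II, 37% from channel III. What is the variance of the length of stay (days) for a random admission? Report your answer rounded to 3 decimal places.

Per component, I: μ=9, E[X²]=91; II: μ=6.5, E[X²]=47.5; III: μ=1.8, E[X²]=5.04.
E[X] = 0.38·9 + 0.25·6.5 + 0.37·1.8 = 5.711.
E[X²] = 0.38·91 + 0.25·47.5 + 0.37·5.04 = 48.3198.
Var(X) = E[X²] − (E[X])² = 48.3198 − 32.6155 = 15.7043.

15.704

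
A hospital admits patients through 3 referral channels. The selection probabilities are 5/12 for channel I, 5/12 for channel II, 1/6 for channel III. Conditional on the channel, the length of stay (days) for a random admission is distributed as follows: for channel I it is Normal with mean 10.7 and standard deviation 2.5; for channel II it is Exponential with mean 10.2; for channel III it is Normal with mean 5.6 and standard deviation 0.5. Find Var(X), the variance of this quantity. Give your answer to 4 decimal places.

Per component, I: μ=10.7, E[X²]=120.74; II: μ=10.2, E[X²]=208.08; III: μ=5.6, E[X²]=31.61.
E[X] = 0.416667·10.7 + 0.416667·10.2 + 0.166667·5.6 = 9.64167.
E[X²] = 0.416667·120.74 + 0.416667·208.08 + 0.166667·31.61 = 142.277.
Var(X) = E[X²] − (E[X])² = 142.277 − 92.9617 = 49.3149.

49.3149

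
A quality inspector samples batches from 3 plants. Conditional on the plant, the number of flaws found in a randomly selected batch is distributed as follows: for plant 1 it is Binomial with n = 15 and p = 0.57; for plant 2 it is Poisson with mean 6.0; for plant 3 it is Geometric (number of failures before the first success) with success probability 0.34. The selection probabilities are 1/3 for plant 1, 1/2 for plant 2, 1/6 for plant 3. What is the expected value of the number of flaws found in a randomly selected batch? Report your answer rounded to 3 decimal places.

6.174

Component means — 1: 8.55; 2: 6; 3: 1.94118.
E[X] = 0.333333·8.55 + 0.5·6 + 0.166667·1.94118 = 6.17353.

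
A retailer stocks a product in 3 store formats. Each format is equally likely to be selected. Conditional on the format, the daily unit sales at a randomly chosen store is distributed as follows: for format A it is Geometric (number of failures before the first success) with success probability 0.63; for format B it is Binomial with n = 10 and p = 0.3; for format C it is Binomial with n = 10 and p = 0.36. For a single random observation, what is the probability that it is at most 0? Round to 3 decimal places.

0.223

Conditional on each format, P(X ≤ 0): A: 0.63; B: 0.0282475; C: 0.0115292.
By total probability, P(X ≤ 0) = 0.333333·0.63 + 0.333333·0.0282475 + 0.333333·0.0115292 = 0.223259.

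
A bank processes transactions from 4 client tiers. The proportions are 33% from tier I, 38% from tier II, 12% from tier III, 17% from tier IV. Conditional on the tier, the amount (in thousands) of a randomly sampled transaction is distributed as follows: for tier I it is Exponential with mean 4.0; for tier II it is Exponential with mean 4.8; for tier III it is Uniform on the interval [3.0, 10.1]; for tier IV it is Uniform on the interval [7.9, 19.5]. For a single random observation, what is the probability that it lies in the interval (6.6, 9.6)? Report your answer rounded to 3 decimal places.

Conditional on each tier, P(6.6 < X < 9.6): I: 0.101332; II: 0.117504; III: 0.422535; IV: 0.146552.
By total probability, P(6.6 < X < 9.6) = 0.33·0.101332 + 0.38·0.117504 + 0.12·0.422535 + 0.17·0.146552 = 0.153709.

0.154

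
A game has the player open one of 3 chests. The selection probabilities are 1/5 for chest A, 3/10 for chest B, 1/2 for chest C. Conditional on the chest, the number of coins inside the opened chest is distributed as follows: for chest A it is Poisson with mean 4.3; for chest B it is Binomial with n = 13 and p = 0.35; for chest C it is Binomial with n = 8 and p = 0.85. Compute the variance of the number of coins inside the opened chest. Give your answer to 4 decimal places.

3.6454

Per component, A: μ=4.3, E[X²]=22.79; B: μ=4.55, E[X²]=23.66; C: μ=6.8, E[X²]=47.26.
E[X] = 0.2·4.3 + 0.3·4.55 + 0.5·6.8 = 5.625.
E[X²] = 0.2·22.79 + 0.3·23.66 + 0.5·47.26 = 35.286.
Var(X) = E[X²] − (E[X])² = 35.286 − 31.6406 = 3.64538.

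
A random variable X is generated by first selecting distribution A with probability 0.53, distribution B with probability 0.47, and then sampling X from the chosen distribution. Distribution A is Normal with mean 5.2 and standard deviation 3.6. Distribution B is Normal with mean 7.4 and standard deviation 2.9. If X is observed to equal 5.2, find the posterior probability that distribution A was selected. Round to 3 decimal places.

0.548

Likelihoods f(5.2 | ·): A: 0.110817; B: 0.103167.
Posterior ∝ prior × likelihood. Numerator for A: 0.53·0.110817 = 0.0587332.
Normalizing constant: 0.53·0.110817 + 0.47·0.103167 = 0.107222.
P(A | observation) = 0.0587332 / 0.107222 = 0.547772.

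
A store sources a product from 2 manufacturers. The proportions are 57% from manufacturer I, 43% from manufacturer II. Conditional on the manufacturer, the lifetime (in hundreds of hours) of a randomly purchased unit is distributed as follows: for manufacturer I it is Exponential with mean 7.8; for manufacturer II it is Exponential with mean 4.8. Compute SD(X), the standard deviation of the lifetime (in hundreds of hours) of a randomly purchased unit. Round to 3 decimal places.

6.840

Per component, I: μ=7.8, E[X²]=121.68; II: μ=4.8, E[X²]=46.08.
E[X] = 0.57·7.8 + 0.43·4.8 = 6.51.
E[X²] = 0.57·121.68 + 0.43·46.08 = 89.172.
Var(X) = E[X²] − (E[X])² = 89.172 − 42.3801 = 46.7919.
SD(X) = √46.7919 = 6.84046.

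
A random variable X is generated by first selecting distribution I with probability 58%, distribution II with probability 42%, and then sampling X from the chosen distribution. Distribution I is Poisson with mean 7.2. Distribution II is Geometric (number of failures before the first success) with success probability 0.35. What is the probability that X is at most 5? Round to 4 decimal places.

0.5483

Conditional on each component, P(X ≤ 5): I: 0.275897; II: 0.924581.
By total probability, P(X ≤ 5) = 0.58·0.275897 + 0.42·0.924581 = 0.548345.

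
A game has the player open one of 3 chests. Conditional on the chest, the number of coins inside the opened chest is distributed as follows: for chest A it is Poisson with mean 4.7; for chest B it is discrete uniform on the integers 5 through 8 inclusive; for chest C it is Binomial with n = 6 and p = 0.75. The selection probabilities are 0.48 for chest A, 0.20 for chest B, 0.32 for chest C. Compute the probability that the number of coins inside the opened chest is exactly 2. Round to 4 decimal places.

0.0588

Conditional on each chest, P(X = 2): A: 0.100457; B: 0; C: 0.032959.
By total probability, P(X = 2) = 0.48·0.100457 + 0.2·0 + 0.32·0.032959 = 0.0587664.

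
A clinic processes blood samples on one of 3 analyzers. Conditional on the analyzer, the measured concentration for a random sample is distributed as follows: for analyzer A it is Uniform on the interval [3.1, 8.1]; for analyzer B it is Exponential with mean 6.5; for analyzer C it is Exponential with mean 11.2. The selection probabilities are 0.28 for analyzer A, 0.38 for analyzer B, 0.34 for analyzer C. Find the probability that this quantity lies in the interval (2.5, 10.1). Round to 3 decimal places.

0.592

Conditional on each analyzer, P(2.5 < X < 10.1): A: 1; B: 0.469279; C: 0.394099.
By total probability, P(2.5 < X < 10.1) = 0.28·1 + 0.38·0.469279 + 0.34·0.394099 = 0.59232.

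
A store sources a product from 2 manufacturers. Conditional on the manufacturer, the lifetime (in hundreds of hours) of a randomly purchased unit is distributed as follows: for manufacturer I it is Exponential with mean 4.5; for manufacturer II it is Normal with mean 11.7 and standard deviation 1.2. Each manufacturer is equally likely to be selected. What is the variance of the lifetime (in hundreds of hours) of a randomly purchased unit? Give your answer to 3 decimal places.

Per component, I: μ=4.5, E[X²]=40.5; II: μ=11.7, E[X²]=138.33.
E[X] = 0.5·4.5 + 0.5·11.7 = 8.1.
E[X²] = 0.5·40.5 + 0.5·138.33 = 89.415.
Var(X) = E[X²] − (E[X])² = 89.415 − 65.61 = 23.805.

23.805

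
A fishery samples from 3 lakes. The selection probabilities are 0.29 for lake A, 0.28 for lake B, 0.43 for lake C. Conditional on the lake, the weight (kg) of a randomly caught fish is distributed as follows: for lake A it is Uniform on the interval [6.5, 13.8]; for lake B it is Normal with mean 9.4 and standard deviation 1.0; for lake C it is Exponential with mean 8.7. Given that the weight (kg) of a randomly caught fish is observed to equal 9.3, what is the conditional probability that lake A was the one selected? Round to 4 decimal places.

Likelihoods f(9.3 | ·): A: 0.136986; B: 0.396953; C: 0.0394671.
Posterior ∝ prior × likelihood. Numerator for A: 0.29·0.136986 = 0.039726.
Normalizing constant: 0.29·0.136986 + 0.28·0.396953 + 0.43·0.0394671 = 0.167844.
P(A | observation) = 0.039726 / 0.167844 = 0.236685.

0.2367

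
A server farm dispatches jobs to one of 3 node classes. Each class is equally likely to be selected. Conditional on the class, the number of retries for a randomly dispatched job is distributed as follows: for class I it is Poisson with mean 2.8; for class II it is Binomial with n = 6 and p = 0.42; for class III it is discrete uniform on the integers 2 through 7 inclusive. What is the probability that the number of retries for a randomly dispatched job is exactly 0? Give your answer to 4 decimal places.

0.0330

Conditional on each class, P(X = 0): I: 0.0608101; II: 0.0380687; III: 0.
By total probability, P(X = 0) = 0.333333·0.0608101 + 0.333333·0.0380687 + 0.333333·0 = 0.0329596.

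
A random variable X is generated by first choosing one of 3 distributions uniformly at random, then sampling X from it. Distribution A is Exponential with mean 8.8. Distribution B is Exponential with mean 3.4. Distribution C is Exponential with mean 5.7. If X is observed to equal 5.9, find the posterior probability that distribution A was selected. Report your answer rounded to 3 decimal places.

Likelihoods f(5.9 | ·): A: 0.0581223; B: 0.0518672; C: 0.062315.
Posterior ∝ prior × likelihood. Numerator for A: 0.333333·0.0581223 = 0.0193741.
Normalizing constant: 0.333333·0.0581223 + 0.333333·0.0518672 + 0.333333·0.062315 = 0.0574348.
P(A | observation) = 0.0193741 / 0.0574348 = 0.337323.

0.337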